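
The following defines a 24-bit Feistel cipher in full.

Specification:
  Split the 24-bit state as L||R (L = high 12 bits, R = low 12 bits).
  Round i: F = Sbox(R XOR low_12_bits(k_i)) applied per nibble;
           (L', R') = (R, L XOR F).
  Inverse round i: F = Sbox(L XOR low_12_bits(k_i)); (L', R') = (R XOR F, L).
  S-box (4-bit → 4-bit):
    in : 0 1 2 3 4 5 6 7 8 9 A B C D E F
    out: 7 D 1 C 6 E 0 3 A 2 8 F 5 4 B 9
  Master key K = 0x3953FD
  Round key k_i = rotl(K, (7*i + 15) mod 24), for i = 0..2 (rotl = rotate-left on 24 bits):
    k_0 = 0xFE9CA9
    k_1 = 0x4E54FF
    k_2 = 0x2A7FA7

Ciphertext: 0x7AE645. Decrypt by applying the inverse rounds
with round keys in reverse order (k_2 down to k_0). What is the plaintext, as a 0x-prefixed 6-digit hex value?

0x1D3DF4

s_0 = ciphertext = 0x7AE645
s_1 = InvRound(s_0, k_2) = 0xC377AE
s_2 = InvRound(s_1, k_1) = 0xDF4C37
s_3 = InvRound(s_2, k_0) = 0x1D3DF4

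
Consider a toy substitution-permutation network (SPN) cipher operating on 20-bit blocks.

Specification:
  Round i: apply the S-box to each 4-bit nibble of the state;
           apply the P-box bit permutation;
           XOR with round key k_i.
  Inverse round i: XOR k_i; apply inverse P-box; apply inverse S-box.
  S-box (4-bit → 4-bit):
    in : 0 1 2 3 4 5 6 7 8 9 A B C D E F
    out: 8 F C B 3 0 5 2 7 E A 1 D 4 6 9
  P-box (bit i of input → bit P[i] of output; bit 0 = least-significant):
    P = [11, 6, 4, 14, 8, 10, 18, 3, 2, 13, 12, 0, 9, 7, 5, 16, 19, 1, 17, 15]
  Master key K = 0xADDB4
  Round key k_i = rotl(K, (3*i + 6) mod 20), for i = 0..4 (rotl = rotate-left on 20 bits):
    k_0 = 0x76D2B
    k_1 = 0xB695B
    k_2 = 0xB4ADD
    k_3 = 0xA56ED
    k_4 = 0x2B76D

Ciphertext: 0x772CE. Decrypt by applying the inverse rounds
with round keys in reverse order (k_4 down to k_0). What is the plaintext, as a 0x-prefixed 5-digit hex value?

s_0 = ciphertext = 0x772CE
s_1 = InvRound(s_0, k_4) = 0xA9080
s_2 = InvRound(s_1, k_3) = 0x06FAA
s_3 = InvRound(s_2, k_2) = 0x8234E
s_4 = InvRound(s_3, k_1) = 0xDFF5C
s_5 = InvRound(s_4, k_0) = 0x16C5E

0x16C5E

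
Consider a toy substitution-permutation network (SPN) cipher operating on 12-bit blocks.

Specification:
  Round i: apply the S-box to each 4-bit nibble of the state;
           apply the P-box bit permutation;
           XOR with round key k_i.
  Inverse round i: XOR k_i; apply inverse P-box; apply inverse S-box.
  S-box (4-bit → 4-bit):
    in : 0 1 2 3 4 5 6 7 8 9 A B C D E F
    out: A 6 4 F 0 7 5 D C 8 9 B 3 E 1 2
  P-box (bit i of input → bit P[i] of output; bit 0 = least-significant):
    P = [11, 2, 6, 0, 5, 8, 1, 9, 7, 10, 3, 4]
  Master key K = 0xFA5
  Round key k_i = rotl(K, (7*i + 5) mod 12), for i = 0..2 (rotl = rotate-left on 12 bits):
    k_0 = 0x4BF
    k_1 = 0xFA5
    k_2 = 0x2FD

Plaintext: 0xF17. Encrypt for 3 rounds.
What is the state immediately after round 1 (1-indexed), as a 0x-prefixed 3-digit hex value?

0x9FC

s_0 = plaintext = 0xF17
s_1 = Round(s_0, k_0) = 0x9FC
s_2 = Round(s_1, k_1) = 0x6B1
s_3 = Round(s_2, k_2) = 0x111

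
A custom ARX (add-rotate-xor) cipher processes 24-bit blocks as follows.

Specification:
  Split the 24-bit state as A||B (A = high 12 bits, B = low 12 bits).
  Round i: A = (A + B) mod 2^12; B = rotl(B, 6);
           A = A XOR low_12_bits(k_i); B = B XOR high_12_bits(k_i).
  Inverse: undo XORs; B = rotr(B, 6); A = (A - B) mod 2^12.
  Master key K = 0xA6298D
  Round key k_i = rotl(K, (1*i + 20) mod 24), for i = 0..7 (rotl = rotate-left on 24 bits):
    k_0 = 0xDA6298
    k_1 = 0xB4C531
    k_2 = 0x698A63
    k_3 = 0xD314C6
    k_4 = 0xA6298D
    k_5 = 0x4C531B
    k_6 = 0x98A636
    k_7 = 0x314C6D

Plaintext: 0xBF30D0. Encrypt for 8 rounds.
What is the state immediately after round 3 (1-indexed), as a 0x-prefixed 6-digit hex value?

0x538C10

s_0 = plaintext = 0xBF30D0
s_1 = Round(s_0, k_0) = 0xE5B9A5
s_2 = Round(s_1, k_1) = 0xD3122A
s_3 = Round(s_2, k_2) = 0x538C10
s_4 = Round(s_3, k_3) = 0x58E901
s_5 = Round(s_4, k_4) = 0x702A06
s_6 = Round(s_5, k_5) = 0x21356D
s_7 = Round(s_6, k_6) = 0x1B62DF
s_8 = Round(s_7, k_7) = 0x8F84DF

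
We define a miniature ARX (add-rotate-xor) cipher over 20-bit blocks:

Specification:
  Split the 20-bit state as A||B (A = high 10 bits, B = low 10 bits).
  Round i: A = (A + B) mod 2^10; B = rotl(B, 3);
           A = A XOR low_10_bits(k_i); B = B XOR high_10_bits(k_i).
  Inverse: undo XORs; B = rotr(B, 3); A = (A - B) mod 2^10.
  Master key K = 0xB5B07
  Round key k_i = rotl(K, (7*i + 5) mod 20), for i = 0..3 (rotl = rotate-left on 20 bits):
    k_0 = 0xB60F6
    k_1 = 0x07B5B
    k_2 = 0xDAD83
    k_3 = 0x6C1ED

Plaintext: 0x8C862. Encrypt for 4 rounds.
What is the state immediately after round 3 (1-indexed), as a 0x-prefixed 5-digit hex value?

s_0 = plaintext = 0x8C862
s_1 = Round(s_0, k_0) = 0x989C8
s_2 = Round(s_1, k_1) = 0xDC65D
s_3 = Round(s_2, k_2) = 0x13587
s_4 = Round(s_3, k_3) = 0x0E58B

0x13587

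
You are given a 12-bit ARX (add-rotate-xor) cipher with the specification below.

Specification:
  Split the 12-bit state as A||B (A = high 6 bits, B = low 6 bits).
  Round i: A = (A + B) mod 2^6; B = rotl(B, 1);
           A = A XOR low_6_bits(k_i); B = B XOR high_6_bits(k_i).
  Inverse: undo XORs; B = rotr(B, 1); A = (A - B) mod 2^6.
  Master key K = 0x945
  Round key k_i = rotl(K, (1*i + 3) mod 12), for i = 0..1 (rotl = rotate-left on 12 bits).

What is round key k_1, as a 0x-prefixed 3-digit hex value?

0x459

K = 0x945
k_0 = rotl(K, (1*0+3) mod 12) = rotl(K, 3) = 0xA2C
k_1 = rotl(K, (1*1+3) mod 12) = rotl(K, 4) = 0x459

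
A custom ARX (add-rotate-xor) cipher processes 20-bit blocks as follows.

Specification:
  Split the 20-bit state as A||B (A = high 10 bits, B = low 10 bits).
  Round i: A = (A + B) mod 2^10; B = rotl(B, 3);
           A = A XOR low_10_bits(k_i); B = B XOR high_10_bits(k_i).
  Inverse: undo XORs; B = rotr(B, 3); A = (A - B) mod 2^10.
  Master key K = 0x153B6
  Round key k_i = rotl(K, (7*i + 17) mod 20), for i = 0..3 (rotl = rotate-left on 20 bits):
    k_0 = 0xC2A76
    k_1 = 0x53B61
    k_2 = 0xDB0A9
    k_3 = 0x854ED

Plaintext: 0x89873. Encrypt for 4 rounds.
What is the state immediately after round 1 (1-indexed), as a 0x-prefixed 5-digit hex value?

0x3BC92

s_0 = plaintext = 0x89873
s_1 = Round(s_0, k_0) = 0x3BC92
s_2 = Round(s_1, k_1) = 0xB81DF
s_3 = Round(s_2, k_2) = 0x05997
s_4 = Round(s_3, k_3) = 0x502AE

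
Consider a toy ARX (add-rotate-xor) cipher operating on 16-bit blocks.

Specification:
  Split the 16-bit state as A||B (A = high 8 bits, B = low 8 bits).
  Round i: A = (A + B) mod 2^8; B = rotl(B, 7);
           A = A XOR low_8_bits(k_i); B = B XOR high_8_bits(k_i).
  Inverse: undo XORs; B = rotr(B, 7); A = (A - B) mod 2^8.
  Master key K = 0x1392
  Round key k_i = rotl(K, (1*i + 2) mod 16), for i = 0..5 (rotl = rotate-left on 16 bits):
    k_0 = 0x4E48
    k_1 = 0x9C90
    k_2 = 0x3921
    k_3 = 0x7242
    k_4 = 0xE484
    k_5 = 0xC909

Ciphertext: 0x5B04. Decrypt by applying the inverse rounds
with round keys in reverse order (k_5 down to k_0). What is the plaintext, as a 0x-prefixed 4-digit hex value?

s_0 = ciphertext = 0x5B04
s_1 = InvRound(s_0, k_5) = 0xB79B
s_2 = InvRound(s_1, k_4) = 0x35FE
s_3 = InvRound(s_2, k_3) = 0x5E19
s_4 = InvRound(s_3, k_2) = 0x3F40
s_5 = InvRound(s_4, k_1) = 0xF6B9
s_6 = InvRound(s_5, k_0) = 0xCFEF

0xCFEF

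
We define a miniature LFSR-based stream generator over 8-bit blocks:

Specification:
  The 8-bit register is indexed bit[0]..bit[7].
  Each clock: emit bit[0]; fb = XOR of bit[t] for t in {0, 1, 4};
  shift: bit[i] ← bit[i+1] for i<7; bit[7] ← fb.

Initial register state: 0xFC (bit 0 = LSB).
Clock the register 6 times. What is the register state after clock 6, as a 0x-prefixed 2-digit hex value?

reg_0 = 0xFC
clock 1: out=0, reg = 0xFE
clock 2: out=0, reg = 0x7F
clock 3: out=1, reg = 0xBF
clock 4: out=1, reg = 0xDF
clock 5: out=1, reg = 0xEF
clock 6: out=1, reg = 0x77

0x77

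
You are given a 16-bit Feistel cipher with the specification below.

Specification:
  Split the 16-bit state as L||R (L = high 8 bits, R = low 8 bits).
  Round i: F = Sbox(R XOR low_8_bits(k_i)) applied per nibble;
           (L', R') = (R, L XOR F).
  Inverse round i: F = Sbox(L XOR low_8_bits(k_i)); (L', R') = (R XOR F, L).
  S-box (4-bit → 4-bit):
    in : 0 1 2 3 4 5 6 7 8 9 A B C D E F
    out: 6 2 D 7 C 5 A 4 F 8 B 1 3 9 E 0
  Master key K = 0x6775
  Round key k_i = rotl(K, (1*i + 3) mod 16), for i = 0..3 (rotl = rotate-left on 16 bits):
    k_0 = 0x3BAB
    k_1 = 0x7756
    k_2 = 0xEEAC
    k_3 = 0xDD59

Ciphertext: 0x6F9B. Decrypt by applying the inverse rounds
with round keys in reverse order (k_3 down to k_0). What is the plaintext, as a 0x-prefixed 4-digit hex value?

s_0 = ciphertext = 0x6F9B
s_1 = InvRound(s_0, k_3) = 0xE16F
s_2 = InvRound(s_1, k_2) = 0xA6E1
s_3 = InvRound(s_2, k_1) = 0xE7A6
s_4 = InvRound(s_3, k_0) = 0x65E7

0x65E7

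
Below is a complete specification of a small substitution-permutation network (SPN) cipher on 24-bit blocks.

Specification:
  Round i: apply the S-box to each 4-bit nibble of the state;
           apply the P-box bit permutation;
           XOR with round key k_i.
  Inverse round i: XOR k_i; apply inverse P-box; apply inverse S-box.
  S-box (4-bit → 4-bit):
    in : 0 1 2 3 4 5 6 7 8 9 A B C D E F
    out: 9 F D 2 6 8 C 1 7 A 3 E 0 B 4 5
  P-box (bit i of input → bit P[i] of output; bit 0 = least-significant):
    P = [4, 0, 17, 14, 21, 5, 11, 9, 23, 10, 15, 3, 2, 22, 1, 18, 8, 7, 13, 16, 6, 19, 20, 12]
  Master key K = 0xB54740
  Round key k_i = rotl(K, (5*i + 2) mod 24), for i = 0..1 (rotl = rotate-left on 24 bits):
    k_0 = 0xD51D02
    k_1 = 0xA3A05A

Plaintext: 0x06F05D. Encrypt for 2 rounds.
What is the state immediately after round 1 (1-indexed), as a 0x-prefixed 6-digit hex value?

s_0 = plaintext = 0x06F05D
s_1 = Round(s_0, k_0) = 0x546F5D
s_2 = Round(s_1, k_1) = 0x2752C9

0x546F5D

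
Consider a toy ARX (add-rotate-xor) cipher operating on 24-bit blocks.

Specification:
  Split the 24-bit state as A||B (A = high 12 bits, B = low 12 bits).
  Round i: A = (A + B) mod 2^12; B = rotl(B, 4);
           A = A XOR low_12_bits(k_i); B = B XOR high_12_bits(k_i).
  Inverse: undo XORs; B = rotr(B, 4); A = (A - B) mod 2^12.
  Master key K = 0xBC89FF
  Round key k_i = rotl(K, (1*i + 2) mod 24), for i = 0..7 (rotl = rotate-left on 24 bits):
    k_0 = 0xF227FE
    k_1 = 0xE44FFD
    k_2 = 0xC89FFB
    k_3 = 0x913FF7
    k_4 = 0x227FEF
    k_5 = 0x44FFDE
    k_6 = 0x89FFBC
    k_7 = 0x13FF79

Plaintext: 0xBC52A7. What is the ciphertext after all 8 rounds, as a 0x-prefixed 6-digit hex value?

0x4DA614

s_0 = plaintext = 0xBC52A7
s_1 = Round(s_0, k_0) = 0x992550
s_2 = Round(s_1, k_1) = 0x11FB41
s_3 = Round(s_2, k_2) = 0x39B892
s_4 = Round(s_3, k_3) = 0x3DA03B
s_5 = Round(s_4, k_4) = 0xBFA197
s_6 = Round(s_5, k_5) = 0x24FD3E
s_7 = Round(s_6, k_6) = 0x031B72
s_8 = Round(s_7, k_7) = 0x4DA614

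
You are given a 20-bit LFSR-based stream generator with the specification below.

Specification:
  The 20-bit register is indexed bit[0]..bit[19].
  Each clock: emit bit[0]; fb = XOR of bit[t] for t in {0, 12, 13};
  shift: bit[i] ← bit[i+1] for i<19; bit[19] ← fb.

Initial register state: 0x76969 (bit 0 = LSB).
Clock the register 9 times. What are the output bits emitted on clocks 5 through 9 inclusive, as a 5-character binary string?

01101

reg_0 = 0x76969
clock 1: out=1, reg = 0x3B4B4
clock 2: out=0, reg = 0x1DA5A
clock 3: out=0, reg = 0x8ED2D
clock 4: out=1, reg = 0x47696
clock 5: out=0, reg = 0x23B4B
clock 6: out=1, reg = 0x91DA5
clock 7: out=1, reg = 0x48ED2
clock 8: out=0, reg = 0x24769
clock 9: out=1, reg = 0x923B4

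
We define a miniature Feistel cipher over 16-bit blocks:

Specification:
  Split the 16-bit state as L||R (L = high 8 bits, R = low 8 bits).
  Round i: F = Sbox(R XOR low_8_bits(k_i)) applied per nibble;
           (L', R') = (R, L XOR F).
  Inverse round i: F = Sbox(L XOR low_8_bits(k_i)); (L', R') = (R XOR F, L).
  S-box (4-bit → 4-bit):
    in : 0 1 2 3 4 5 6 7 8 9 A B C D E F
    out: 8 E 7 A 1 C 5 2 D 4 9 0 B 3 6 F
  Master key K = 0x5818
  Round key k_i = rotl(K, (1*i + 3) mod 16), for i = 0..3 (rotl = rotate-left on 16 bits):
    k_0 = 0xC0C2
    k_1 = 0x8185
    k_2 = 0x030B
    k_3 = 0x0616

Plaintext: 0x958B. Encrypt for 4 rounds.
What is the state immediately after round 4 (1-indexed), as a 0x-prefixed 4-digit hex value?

s_0 = plaintext = 0x958B
s_1 = Round(s_0, k_0) = 0x8B81
s_2 = Round(s_1, k_1) = 0x810A
s_3 = Round(s_2, k_2) = 0x0A0F
s_4 = Round(s_3, k_3) = 0x0FEE

0x0FEE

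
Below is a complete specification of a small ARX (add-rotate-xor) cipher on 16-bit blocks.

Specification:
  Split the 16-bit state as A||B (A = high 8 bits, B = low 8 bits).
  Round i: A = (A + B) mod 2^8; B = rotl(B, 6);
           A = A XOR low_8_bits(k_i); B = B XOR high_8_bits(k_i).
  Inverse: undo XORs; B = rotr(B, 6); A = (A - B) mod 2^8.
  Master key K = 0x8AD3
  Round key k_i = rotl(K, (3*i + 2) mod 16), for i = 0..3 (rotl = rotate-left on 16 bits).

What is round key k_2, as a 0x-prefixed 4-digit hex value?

K = 0x8AD3
k_0 = rotl(K, (3*0+2) mod 16) = rotl(K, 2) = 0x2B4E
k_1 = rotl(K, (3*1+2) mod 16) = rotl(K, 5) = 0x5A71
k_2 = rotl(K, (3*2+2) mod 16) = rotl(K, 8) = 0xD38A

0xD38A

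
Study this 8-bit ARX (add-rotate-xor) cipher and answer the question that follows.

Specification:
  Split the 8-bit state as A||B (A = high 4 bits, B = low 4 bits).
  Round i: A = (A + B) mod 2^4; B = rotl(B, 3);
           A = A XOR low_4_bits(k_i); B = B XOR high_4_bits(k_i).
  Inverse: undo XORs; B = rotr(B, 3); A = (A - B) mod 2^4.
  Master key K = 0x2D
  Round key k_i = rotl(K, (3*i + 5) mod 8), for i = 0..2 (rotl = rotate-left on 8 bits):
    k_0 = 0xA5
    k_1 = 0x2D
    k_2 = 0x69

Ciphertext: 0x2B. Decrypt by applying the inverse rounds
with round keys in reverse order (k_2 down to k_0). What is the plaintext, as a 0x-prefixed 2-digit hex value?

s_0 = ciphertext = 0x2B
s_1 = InvRound(s_0, k_2) = 0x0B
s_2 = InvRound(s_1, k_1) = 0xA3
s_3 = InvRound(s_2, k_0) = 0xC3

0xC3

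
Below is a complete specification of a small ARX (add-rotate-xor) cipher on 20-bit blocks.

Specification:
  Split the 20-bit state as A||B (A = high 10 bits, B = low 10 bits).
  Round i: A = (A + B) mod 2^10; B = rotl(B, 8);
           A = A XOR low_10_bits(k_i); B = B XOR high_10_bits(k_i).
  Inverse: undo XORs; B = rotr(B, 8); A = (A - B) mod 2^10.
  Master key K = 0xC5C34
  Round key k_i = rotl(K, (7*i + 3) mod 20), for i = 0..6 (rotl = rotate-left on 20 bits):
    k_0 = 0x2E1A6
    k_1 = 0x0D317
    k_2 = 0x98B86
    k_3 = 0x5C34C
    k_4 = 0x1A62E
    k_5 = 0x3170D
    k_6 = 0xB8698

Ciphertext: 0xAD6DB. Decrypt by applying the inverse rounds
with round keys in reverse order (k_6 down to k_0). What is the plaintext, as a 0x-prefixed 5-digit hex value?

0x7B587

s_0 = ciphertext = 0xAD6DB
s_1 = InvRound(s_0, k_6) = 0xD14E8
s_2 = InvRound(s_1, k_5) = 0xE50B4
s_3 = InvRound(s_2, k_4) = 0x91B74
s_4 = InvRound(s_3, k_3) = 0x3E012
s_5 = InvRound(s_4, k_2) = 0x6F1C2
s_6 = InvRound(s_5, k_1) = 0xB4BD9
s_7 = InvRound(s_6, k_0) = 0x7B587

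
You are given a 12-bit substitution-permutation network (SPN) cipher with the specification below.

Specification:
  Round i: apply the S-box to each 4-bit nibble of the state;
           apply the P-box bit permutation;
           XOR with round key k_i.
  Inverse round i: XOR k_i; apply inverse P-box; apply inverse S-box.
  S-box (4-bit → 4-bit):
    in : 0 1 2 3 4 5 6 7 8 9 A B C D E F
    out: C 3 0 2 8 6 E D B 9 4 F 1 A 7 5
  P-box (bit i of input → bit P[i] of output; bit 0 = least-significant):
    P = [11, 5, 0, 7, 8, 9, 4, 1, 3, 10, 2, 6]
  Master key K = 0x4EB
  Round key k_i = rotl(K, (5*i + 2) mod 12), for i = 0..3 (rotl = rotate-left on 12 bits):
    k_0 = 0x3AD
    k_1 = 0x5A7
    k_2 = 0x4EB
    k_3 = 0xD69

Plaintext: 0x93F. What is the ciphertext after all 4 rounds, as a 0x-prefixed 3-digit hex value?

0x633

s_0 = plaintext = 0x93F
s_1 = Round(s_0, k_0) = 0x9E4
s_2 = Round(s_1, k_1) = 0x67F
s_3 = Round(s_2, k_2) = 0x9BC
s_4 = Round(s_3, k_3) = 0x633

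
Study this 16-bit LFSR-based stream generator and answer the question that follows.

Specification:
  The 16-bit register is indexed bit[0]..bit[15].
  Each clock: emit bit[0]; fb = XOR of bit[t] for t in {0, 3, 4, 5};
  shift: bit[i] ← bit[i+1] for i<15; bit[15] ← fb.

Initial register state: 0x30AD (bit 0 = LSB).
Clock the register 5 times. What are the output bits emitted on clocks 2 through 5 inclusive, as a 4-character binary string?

reg_0 = 0x30AD
clock 1: out=1, reg = 0x9856
clock 2: out=0, reg = 0xCC2B
clock 3: out=1, reg = 0xE615
clock 4: out=1, reg = 0x730A
clock 5: out=0, reg = 0xB985

0110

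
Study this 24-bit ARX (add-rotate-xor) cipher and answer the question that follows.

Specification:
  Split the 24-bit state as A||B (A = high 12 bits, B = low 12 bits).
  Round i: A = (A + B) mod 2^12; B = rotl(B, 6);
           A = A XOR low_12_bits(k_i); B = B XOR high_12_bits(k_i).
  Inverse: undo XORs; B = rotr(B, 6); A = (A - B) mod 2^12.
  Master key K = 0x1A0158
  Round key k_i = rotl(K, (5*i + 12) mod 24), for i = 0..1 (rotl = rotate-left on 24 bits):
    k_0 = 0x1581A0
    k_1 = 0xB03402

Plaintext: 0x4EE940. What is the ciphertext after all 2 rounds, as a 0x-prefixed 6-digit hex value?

s_0 = plaintext = 0x4EE940
s_1 = Round(s_0, k_0) = 0xF8E17D
s_2 = Round(s_1, k_1) = 0x509446

0x509446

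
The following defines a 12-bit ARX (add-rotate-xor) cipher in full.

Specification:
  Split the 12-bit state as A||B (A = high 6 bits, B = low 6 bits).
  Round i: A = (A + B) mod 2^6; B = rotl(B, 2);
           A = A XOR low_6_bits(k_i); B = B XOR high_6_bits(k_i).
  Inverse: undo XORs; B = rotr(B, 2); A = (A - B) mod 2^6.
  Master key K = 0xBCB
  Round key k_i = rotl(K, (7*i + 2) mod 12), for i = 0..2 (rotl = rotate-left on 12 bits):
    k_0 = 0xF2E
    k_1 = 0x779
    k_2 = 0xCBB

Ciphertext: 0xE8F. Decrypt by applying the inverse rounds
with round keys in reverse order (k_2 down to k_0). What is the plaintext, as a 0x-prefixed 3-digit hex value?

s_0 = ciphertext = 0xE8F
s_1 = InvRound(s_0, k_2) = 0x89F
s_2 = InvRound(s_1, k_1) = 0xEE0
s_3 = InvRound(s_2, k_0) = 0x387

0x387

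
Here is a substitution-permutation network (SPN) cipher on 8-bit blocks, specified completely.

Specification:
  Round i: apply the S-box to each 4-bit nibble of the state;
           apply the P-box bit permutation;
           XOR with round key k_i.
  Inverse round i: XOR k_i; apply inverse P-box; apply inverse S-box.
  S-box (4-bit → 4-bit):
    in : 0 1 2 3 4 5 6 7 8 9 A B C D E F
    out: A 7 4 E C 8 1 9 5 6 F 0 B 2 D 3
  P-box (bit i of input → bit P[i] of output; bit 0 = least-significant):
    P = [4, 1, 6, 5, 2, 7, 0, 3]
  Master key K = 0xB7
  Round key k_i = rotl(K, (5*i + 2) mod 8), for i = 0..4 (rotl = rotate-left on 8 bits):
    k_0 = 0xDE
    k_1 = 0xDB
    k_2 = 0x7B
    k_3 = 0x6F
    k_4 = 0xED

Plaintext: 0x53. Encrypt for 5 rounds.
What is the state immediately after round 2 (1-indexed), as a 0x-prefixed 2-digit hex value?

s_0 = plaintext = 0x53
s_1 = Round(s_0, k_0) = 0xB4
s_2 = Round(s_1, k_1) = 0xBB
s_3 = Round(s_2, k_2) = 0x7B
s_4 = Round(s_3, k_3) = 0x63
s_5 = Round(s_4, k_4) = 0x8B

0xBB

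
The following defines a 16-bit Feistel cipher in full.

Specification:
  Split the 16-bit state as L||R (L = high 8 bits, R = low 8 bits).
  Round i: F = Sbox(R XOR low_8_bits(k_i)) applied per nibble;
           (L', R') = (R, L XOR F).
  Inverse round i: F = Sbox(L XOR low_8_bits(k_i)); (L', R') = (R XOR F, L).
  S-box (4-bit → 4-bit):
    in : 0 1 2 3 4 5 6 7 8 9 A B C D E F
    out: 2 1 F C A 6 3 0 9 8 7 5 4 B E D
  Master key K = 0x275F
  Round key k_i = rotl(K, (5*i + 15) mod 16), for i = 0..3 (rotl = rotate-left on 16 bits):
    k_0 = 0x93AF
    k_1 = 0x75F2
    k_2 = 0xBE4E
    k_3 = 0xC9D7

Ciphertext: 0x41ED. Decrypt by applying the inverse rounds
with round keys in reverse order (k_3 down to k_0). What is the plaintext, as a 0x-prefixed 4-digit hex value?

s_0 = ciphertext = 0x41ED
s_1 = InvRound(s_0, k_3) = 0x6E41
s_2 = InvRound(s_1, k_2) = 0xB36E
s_3 = InvRound(s_2, k_1) = 0xCFB3
s_4 = InvRound(s_3, k_0) = 0x81CF

0x81CF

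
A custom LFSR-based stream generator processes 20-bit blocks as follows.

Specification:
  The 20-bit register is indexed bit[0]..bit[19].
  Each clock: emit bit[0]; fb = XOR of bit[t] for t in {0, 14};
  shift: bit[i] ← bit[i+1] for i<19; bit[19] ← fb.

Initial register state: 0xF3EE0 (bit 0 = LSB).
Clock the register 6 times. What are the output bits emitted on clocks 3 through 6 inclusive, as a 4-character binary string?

reg_0 = 0xF3EE0
clock 1: out=0, reg = 0x79F70
clock 2: out=0, reg = 0x3CFB8
clock 3: out=0, reg = 0x9E7DC
clock 4: out=0, reg = 0xCF3EE
clock 5: out=0, reg = 0xE79F7
clock 6: out=1, reg = 0x73CFB

0001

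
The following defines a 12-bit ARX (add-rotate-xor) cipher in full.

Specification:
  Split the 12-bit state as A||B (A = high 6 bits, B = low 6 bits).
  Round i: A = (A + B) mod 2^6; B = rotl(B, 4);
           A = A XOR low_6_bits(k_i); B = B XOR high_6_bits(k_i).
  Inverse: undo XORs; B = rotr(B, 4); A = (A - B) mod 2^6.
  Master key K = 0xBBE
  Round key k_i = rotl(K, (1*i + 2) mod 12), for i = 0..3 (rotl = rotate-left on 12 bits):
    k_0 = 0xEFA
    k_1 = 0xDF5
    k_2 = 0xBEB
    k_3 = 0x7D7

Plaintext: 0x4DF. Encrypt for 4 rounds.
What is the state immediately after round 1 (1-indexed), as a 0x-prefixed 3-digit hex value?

s_0 = plaintext = 0x4DF
s_1 = Round(s_0, k_0) = 0x20C
s_2 = Round(s_1, k_1) = 0x874
s_3 = Round(s_2, k_2) = 0xFA2
s_4 = Round(s_3, k_3) = 0xDF7

0x20C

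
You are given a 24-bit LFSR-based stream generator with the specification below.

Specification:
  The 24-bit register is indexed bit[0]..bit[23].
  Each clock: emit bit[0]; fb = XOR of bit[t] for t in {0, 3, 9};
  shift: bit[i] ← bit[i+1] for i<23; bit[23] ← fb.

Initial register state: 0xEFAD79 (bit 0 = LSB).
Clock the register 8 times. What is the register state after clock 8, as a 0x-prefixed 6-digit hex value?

reg_0 = 0xEFAD79
clock 1: out=1, reg = 0x77D6BC
clock 2: out=0, reg = 0x3BEB5E
clock 3: out=0, reg = 0x1DF5AF
clock 4: out=1, reg = 0x0EFAD7
clock 5: out=1, reg = 0x077D6B
clock 6: out=1, reg = 0x03BEB5
clock 7: out=1, reg = 0x01DF5A
clock 8: out=0, reg = 0x00EFAD

0x00EFAD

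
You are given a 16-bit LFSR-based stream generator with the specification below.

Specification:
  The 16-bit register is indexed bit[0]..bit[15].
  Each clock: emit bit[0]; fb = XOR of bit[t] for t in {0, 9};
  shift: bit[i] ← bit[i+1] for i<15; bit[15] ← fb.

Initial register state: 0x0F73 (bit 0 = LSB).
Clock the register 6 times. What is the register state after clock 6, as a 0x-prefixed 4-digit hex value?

0xD03D

reg_0 = 0x0F73
clock 1: out=1, reg = 0x07B9
clock 2: out=1, reg = 0x03DC
clock 3: out=0, reg = 0x81EE
clock 4: out=0, reg = 0x40F7
clock 5: out=1, reg = 0xA07B
clock 6: out=1, reg = 0xD03D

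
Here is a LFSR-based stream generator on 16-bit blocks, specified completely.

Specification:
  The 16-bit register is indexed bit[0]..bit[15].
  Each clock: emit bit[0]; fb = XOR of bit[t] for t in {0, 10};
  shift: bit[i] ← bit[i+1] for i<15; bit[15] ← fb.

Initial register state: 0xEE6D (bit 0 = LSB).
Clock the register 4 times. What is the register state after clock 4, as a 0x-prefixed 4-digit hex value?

reg_0 = 0xEE6D
clock 1: out=1, reg = 0x7736
clock 2: out=0, reg = 0xBB9B
clock 3: out=1, reg = 0xDDCD
clock 4: out=1, reg = 0x6EE6

0x6EE6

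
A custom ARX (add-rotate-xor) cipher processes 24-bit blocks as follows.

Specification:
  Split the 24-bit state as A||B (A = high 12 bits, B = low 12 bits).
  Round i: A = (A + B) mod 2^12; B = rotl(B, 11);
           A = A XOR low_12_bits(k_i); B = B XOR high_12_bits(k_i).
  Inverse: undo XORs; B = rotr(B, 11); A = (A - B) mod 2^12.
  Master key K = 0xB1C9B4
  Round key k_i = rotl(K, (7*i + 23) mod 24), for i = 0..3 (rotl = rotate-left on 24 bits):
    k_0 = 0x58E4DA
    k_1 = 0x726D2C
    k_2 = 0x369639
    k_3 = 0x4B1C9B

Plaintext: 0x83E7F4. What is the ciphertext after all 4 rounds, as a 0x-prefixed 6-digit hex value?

0x287C02

s_0 = plaintext = 0x83E7F4
s_1 = Round(s_0, k_0) = 0x4E8674
s_2 = Round(s_1, k_1) = 0x67041C
s_3 = Round(s_2, k_2) = 0xCB5167
s_4 = Round(s_3, k_3) = 0x287C02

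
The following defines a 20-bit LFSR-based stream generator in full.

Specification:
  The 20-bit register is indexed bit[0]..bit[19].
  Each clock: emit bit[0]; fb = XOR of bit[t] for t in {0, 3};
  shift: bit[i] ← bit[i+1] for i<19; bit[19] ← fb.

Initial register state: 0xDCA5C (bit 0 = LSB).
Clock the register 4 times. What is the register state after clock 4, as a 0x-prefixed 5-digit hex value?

0x7DCA5

reg_0 = 0xDCA5C
clock 1: out=0, reg = 0xEE52E
clock 2: out=0, reg = 0xF7297
clock 3: out=1, reg = 0xFB94B
clock 4: out=1, reg = 0x7DCA5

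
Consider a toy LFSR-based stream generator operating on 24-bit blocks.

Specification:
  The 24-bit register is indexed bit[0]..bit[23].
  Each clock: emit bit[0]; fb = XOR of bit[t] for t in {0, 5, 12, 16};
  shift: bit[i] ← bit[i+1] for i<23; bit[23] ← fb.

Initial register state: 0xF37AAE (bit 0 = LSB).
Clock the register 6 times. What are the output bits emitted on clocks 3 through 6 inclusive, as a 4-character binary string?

1101

reg_0 = 0xF37AAE
clock 1: out=0, reg = 0xF9BD57
clock 2: out=1, reg = 0xFCDEAB
clock 3: out=1, reg = 0xFE6F55
clock 4: out=1, reg = 0xFF37AA
clock 5: out=0, reg = 0xFF9BD5
clock 6: out=1, reg = 0xFFCDEA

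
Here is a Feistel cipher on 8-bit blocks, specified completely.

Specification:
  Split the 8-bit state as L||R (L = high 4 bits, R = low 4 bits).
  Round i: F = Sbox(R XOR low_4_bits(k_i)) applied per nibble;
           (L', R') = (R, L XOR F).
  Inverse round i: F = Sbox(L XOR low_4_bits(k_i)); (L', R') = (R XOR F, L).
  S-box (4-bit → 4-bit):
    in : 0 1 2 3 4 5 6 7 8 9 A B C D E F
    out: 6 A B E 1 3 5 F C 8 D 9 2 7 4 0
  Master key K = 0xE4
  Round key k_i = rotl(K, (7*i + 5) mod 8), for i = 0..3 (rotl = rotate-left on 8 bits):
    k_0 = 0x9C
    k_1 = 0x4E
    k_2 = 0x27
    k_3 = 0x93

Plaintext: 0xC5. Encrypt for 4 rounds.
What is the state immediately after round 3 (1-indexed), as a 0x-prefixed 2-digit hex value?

0x84

s_0 = plaintext = 0xC5
s_1 = Round(s_0, k_0) = 0x54
s_2 = Round(s_1, k_1) = 0x48
s_3 = Round(s_2, k_2) = 0x84
s_4 = Round(s_3, k_3) = 0x47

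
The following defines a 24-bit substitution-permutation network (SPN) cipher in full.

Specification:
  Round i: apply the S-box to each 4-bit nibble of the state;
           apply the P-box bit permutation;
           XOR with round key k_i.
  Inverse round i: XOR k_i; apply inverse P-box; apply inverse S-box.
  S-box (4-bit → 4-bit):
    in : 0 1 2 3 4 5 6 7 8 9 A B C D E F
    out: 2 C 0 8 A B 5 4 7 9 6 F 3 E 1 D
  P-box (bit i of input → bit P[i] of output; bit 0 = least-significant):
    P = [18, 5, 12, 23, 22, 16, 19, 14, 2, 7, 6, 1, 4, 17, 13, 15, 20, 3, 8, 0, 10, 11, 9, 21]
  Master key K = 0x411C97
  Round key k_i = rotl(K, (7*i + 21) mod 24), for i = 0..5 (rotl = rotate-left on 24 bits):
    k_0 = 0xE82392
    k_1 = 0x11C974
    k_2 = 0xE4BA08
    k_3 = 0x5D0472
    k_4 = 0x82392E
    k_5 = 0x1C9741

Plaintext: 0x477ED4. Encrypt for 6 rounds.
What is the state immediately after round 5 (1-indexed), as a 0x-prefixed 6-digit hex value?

0xCBAFBC

s_0 = plaintext = 0x477ED4
s_1 = Round(s_0, k_0) = 0x414AB6
s_2 = Round(s_1, k_1) = 0x7E10B5
s_3 = Round(s_2, k_2) = 0x3958A8
s_4 = Round(s_3, k_3) = 0x629487
s_5 = Round(s_4, k_4) = 0xCBAFBC
s_6 = Round(s_5, k_5) = 0x43FA2E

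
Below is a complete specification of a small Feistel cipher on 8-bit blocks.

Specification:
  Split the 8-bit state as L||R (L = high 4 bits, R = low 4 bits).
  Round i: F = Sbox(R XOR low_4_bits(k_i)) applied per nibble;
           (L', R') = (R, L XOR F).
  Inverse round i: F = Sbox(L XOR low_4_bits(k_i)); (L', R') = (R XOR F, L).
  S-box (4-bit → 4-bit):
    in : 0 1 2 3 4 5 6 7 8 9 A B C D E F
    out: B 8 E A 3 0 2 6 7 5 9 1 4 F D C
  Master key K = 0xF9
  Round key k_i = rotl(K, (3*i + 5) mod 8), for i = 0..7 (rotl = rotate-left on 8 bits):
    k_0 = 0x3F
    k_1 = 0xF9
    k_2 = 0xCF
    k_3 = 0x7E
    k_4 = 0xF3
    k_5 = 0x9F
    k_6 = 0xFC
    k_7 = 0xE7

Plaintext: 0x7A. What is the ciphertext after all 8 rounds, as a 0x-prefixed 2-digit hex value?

s_0 = plaintext = 0x7A
s_1 = Round(s_0, k_0) = 0xA7
s_2 = Round(s_1, k_1) = 0x77
s_3 = Round(s_2, k_2) = 0x70
s_4 = Round(s_3, k_3) = 0x0A
s_5 = Round(s_4, k_4) = 0xA5
s_6 = Round(s_5, k_5) = 0x53
s_7 = Round(s_6, k_6) = 0x39
s_8 = Round(s_7, k_7) = 0x9E

0x9E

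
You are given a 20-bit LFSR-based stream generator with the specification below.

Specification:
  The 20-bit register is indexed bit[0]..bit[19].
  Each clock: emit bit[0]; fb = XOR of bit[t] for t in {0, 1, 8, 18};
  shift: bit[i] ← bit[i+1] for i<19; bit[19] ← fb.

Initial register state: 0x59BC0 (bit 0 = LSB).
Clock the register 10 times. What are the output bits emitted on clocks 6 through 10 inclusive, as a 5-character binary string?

reg_0 = 0x59BC0
clock 1: out=0, reg = 0x2CDE0
clock 2: out=0, reg = 0x966F0
clock 3: out=0, reg = 0x4B378
clock 4: out=0, reg = 0x259BC
clock 5: out=0, reg = 0x92CDE
clock 6: out=0, reg = 0xC966F
clock 7: out=1, reg = 0xE4B37
clock 8: out=1, reg = 0x7259B
clock 9: out=1, reg = 0x392CD
clock 10: out=1, reg = 0x9C966

01111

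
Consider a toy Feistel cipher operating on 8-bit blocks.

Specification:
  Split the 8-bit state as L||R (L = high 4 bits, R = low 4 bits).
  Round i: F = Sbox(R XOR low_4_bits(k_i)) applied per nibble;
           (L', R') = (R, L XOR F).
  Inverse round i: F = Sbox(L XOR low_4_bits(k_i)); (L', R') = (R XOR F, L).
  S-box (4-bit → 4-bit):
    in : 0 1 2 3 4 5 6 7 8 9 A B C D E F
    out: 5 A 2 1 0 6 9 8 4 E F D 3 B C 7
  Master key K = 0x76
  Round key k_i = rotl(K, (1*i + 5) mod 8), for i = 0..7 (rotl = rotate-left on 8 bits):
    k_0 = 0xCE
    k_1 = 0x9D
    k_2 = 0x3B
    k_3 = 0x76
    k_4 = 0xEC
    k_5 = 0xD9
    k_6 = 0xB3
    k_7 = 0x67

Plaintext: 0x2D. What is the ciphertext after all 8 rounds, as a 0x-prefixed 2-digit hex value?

0x81

s_0 = plaintext = 0x2D
s_1 = Round(s_0, k_0) = 0xD3
s_2 = Round(s_1, k_1) = 0x31
s_3 = Round(s_2, k_2) = 0x1C
s_4 = Round(s_3, k_3) = 0xCE
s_5 = Round(s_4, k_4) = 0xEE
s_6 = Round(s_5, k_5) = 0xE6
s_7 = Round(s_6, k_6) = 0x68
s_8 = Round(s_7, k_7) = 0x81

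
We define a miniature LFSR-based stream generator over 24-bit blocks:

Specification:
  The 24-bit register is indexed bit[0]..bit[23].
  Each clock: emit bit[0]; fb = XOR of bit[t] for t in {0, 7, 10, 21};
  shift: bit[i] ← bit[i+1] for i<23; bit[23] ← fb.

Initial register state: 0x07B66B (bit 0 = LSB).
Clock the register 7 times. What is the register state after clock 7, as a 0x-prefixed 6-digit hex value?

0x740F6C

reg_0 = 0x07B66B
clock 1: out=1, reg = 0x03DB35
clock 2: out=1, reg = 0x81ED9A
clock 3: out=0, reg = 0x40F6CD
clock 4: out=1, reg = 0xA07B66
clock 5: out=0, reg = 0xD03DB3
clock 6: out=1, reg = 0xE81ED9
clock 7: out=1, reg = 0x740F6C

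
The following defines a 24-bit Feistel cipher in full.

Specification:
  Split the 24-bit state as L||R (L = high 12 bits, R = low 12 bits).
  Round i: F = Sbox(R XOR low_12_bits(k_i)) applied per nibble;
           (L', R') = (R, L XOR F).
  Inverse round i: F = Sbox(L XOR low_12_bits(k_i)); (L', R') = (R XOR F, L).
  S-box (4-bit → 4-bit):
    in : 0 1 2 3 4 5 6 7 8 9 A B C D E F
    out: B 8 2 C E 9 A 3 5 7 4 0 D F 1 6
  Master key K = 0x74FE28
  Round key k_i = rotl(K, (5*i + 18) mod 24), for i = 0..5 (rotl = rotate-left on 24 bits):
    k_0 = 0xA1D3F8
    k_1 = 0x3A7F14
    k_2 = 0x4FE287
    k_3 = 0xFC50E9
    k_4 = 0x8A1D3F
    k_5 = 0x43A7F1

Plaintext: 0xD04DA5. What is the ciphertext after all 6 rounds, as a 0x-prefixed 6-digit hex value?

s_0 = plaintext = 0xD04DA5
s_1 = Round(s_0, k_0) = 0xDA5C9B
s_2 = Round(s_1, k_1) = 0xC9B1F3
s_3 = Round(s_2, k_2) = 0x1F30A5
s_4 = Round(s_3, k_3) = 0x0A5A1E
s_5 = Round(s_4, k_4) = 0xA1E38D
s_6 = Round(s_5, k_5) = 0x38D423

0x38D423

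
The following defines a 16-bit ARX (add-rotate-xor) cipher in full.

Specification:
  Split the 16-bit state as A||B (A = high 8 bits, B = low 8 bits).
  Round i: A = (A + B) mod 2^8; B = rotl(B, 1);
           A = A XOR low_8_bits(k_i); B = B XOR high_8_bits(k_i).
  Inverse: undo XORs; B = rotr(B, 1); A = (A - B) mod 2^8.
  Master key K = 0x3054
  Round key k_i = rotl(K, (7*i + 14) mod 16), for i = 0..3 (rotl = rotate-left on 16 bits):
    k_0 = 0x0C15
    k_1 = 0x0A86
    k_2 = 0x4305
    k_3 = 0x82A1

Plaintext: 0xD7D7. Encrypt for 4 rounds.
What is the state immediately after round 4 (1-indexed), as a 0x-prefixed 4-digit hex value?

0x5831

s_0 = plaintext = 0xD7D7
s_1 = Round(s_0, k_0) = 0xBBA3
s_2 = Round(s_1, k_1) = 0xD84D
s_3 = Round(s_2, k_2) = 0x20D9
s_4 = Round(s_3, k_3) = 0x5831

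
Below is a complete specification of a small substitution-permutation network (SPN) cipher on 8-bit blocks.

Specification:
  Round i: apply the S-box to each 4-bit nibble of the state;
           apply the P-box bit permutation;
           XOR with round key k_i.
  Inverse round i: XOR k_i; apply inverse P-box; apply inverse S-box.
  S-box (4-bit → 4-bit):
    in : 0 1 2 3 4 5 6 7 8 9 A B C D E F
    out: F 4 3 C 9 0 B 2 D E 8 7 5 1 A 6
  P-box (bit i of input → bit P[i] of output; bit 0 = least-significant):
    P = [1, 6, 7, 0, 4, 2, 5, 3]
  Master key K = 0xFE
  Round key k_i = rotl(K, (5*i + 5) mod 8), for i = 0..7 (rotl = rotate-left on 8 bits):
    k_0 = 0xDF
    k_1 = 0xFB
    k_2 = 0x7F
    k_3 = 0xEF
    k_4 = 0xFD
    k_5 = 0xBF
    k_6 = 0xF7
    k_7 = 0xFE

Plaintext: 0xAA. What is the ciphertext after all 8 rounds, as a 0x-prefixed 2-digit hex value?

s_0 = plaintext = 0xAA
s_1 = Round(s_0, k_0) = 0xD6
s_2 = Round(s_1, k_1) = 0xA8
s_3 = Round(s_2, k_2) = 0xF4
s_4 = Round(s_3, k_3) = 0xC8
s_5 = Round(s_4, k_4) = 0x4E
s_6 = Round(s_5, k_5) = 0xE6
s_7 = Round(s_6, k_6) = 0xB8
s_8 = Round(s_7, k_7) = 0x49

0x49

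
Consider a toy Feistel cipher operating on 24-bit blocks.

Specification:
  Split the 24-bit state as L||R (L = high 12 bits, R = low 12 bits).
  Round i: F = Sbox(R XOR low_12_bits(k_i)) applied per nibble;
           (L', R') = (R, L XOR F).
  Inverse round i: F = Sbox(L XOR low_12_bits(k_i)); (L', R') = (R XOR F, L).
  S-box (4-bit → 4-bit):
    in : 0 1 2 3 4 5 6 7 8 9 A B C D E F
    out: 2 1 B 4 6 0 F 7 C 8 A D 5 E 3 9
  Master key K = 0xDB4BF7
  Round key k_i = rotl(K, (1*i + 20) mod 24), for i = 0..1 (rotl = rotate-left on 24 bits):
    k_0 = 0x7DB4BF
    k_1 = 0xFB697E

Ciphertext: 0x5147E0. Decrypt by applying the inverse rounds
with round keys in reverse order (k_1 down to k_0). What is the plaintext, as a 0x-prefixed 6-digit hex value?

s_0 = ciphertext = 0x5147E0
s_1 = InvRound(s_0, k_1) = 0x21A514
s_2 = InvRound(s_1, k_0) = 0xAB421A

0xAB421A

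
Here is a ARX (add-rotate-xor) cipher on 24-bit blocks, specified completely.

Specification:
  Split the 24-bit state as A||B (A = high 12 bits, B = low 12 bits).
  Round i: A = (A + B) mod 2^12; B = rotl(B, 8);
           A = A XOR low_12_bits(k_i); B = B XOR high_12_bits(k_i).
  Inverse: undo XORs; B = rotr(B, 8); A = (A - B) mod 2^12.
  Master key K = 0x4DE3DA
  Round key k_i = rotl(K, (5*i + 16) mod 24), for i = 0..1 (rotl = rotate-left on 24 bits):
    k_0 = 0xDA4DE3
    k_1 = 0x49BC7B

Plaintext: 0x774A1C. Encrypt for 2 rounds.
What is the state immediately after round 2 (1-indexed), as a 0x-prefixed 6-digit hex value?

s_0 = plaintext = 0x774A1C
s_1 = Round(s_0, k_0) = 0xC73105
s_2 = Round(s_1, k_1) = 0x10318B

0x10318B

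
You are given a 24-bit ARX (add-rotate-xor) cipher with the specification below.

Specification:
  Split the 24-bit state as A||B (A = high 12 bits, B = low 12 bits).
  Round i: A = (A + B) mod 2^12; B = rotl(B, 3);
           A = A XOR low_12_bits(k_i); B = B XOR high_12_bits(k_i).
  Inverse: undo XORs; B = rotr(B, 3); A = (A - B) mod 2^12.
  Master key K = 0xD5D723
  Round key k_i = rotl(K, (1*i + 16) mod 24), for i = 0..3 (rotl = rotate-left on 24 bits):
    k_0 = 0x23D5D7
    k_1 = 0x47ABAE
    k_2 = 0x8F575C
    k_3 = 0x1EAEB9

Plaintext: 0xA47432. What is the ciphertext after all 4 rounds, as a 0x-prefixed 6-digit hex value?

0x52A6A2

s_0 = plaintext = 0xA47432
s_1 = Round(s_0, k_0) = 0xBAE3AF
s_2 = Round(s_1, k_1) = 0x4F3903
s_3 = Round(s_2, k_2) = 0xAAA0E9
s_4 = Round(s_3, k_3) = 0x52A6A2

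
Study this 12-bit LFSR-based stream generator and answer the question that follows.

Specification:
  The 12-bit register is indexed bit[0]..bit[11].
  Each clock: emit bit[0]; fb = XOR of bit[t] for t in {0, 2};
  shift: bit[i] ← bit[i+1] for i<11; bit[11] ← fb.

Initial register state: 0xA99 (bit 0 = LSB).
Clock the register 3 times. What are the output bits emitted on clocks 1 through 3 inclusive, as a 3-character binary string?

100

reg_0 = 0xA99
clock 1: out=1, reg = 0xD4C
clock 2: out=0, reg = 0xEA6
clock 3: out=0, reg = 0xF53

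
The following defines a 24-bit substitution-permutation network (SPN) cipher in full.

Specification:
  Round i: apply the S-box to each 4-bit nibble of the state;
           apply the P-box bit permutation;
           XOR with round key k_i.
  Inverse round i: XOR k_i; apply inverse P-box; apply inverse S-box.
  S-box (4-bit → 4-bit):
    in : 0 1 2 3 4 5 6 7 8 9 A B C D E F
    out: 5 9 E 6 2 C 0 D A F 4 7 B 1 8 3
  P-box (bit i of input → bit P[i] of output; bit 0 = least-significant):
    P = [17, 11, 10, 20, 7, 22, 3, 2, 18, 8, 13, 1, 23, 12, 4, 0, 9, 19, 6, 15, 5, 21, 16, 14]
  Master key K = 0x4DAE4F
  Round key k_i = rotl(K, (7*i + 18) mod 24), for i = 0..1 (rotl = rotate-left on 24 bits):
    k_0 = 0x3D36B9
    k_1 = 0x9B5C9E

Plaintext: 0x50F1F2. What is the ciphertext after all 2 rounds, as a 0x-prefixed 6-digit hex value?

s_0 = plaintext = 0x50F1F2
s_1 = Round(s_0, k_0) = 0xE8687B
s_2 = Round(s_1, k_1) = 0x919110

0x919110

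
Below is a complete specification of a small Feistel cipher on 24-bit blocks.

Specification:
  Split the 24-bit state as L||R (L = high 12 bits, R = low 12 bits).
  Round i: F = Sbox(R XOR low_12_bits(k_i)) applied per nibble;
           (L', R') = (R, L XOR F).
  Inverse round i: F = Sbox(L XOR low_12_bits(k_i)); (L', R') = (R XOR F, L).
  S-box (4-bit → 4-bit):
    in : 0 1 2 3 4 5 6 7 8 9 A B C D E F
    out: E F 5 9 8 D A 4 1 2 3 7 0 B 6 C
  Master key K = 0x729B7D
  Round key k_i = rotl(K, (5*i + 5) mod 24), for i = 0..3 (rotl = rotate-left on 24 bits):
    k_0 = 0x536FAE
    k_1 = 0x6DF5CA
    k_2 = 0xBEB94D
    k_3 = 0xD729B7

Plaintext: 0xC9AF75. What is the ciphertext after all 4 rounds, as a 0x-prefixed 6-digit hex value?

s_0 = plaintext = 0xC9AF75
s_1 = Round(s_0, k_0) = 0xF7522D
s_2 = Round(s_1, k_1) = 0x22DB11
s_3 = Round(s_2, k_2) = 0xB117FD
s_4 = Round(s_3, k_3) = 0x7FDD92

0x7FDD92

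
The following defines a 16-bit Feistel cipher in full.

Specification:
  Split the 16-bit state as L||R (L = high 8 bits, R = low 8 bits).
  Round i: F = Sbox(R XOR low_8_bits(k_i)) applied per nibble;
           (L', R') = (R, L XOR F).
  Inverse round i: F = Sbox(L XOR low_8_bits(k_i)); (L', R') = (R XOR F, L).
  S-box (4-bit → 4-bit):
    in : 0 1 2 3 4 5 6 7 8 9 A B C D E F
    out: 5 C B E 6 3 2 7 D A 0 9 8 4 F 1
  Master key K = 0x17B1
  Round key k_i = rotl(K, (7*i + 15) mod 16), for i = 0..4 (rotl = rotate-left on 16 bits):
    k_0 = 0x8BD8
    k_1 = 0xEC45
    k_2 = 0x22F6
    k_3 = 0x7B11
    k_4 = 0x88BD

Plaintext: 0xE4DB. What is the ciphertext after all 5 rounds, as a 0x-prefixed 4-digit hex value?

s_0 = plaintext = 0xE4DB
s_1 = Round(s_0, k_0) = 0xDBBA
s_2 = Round(s_1, k_1) = 0xBACA
s_3 = Round(s_2, k_2) = 0xCA52
s_4 = Round(s_3, k_3) = 0x52A4
s_5 = Round(s_4, k_4) = 0xA498

0xA498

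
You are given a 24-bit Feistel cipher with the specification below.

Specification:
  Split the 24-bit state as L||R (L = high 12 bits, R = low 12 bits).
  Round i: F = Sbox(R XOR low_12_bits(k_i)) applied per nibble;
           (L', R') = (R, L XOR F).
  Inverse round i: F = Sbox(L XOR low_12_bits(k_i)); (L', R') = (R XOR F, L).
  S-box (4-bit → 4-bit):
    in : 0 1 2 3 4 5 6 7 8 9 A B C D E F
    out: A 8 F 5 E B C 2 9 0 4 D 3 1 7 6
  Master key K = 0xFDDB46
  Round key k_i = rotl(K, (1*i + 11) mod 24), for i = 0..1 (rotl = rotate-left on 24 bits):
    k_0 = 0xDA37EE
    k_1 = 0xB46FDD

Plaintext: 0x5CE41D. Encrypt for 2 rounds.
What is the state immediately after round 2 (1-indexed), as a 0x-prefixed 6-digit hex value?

s_0 = plaintext = 0x5CE41D
s_1 = Round(s_0, k_0) = 0x41D0AB
s_2 = Round(s_1, k_1) = 0x0AB231

0x0AB231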